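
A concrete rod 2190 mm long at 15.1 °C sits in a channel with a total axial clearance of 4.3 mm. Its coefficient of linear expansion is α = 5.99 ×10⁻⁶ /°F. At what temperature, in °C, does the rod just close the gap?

197 °C

α = 5.99×10⁻⁶/°F × 9/5 = 10.8×10⁻⁶/K.
α·L₀·ΔT = 4.3 mm ⇒ ΔT = 4.3 / (10.8×10⁻⁶ × 2190.0) = 182.1 K.
T = 15.1 + 182.1 = 197.2 °C.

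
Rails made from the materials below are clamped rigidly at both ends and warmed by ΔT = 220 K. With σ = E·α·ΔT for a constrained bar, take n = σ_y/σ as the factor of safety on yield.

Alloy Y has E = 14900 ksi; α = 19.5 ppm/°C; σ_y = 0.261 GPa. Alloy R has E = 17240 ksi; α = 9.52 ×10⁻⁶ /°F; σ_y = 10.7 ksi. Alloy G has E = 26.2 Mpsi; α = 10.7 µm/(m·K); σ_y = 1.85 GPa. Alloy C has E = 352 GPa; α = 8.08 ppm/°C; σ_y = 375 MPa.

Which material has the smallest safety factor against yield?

With everything in SI (GPa, ×10⁻⁶/K, MPa):
  alloy Y: E = 102.7, α = 19.5, σ_y = 261.0 → σ = 441 MPa, n = 0.592
  alloy R: E = 118.9, α = 17.1, σ_y = 73.77 → σ = 448 MPa, n = 0.165
  alloy G: E = 180.6, α = 10.7, σ_y = 1850 → σ = 425 MPa, n = 4.35
  alloy C: E = 352.0, α = 8.08, σ_y = 375.0 → σ = 626 MPa, n = 0.599
Smallest n: alloy R with n = 0.165.

alloy R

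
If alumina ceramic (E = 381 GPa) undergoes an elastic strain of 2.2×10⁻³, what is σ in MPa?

838 MPa

σ = E·ε = 381000 MPa × 2.2×10⁻³ = 838 MPa.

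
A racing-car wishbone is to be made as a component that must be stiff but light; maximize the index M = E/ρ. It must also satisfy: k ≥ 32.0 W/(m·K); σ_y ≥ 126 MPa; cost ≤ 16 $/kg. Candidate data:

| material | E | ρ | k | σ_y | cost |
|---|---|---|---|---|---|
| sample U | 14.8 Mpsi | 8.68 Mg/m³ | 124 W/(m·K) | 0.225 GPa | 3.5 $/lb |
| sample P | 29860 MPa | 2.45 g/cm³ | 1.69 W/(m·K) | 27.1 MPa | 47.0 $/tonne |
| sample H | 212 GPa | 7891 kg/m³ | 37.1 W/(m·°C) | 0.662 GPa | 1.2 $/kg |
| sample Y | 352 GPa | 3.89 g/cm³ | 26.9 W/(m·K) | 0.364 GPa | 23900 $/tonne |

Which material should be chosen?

sample H

Screen on constraints: k ≥ 32.0 W/(m·K); σ_y ≥ 126 MPa; cost ≤ 16 $/kg. Survivors: sample U, sample H.
In SI units:
  sample U: E = 102.0 GPa, ρ = 8680 kg/m³
  sample H: E = 212.0 GPa, ρ = 7891 kg/m³
  sample H: M = 26.9 MN·m/kg
  sample U: M = 11.8 MN·m/kg
Sample H has the largest M.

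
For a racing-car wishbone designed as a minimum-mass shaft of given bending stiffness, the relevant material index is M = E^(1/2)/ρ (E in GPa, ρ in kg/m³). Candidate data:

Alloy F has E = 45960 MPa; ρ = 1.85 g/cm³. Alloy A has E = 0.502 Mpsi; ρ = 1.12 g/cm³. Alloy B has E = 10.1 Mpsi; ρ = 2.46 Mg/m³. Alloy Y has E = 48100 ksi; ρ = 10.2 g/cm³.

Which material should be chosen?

After converting to SI:
  alloy F: E = 45.96 GPa, ρ = 1850 kg/m³
  alloy A: E = 3.461 GPa, ρ = 1120 kg/m³
  alloy B: E = 69.64 GPa, ρ = 2460 kg/m³
  alloy Y: E = 331.6 GPa, ρ = 10200 kg/m³
  alloy F: M = 3.66×10⁻³
  alloy B: M = 3.39×10⁻³
  alloy Y: M = 1.79×10⁻³
  alloy A: M = 1.66×10⁻³
Alloy F ranks first.

alloy F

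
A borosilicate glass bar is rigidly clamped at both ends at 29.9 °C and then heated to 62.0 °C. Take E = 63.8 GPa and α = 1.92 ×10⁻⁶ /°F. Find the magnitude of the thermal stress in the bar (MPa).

7.08 MPa

α = 1.92×10⁻⁶/°F × 9/5 = 3.46×10⁻⁶/K.
ΔT = 32.10 K. Constrained thermal stress σ = E·α·ΔT = 63.80×10³ MPa × 3.46×10⁻⁶ × 32.10 = 7.08 MPa (compressive).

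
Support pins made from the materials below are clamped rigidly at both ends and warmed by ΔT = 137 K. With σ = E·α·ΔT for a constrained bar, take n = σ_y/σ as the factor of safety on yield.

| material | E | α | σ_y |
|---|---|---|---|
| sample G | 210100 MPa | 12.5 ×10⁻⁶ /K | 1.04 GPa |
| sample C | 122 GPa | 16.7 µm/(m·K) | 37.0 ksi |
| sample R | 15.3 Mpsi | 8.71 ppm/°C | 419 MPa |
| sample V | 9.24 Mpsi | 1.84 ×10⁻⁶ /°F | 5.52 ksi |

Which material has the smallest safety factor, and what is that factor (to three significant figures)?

sample C, n = 0.914

With everything in SI (GPa, ×10⁻⁶/K, MPa):
  sample G: E = 210.1, α = 12.5, σ_y = 1040 → σ = 360 MPa, n = 2.89
  sample C: E = 122.0, α = 16.7, σ_y = 255.1 → σ = 279 MPa, n = 0.914
  sample R: E = 105.5, α = 8.71, σ_y = 419.0 → σ = 126 MPa, n = 3.33
  sample V: E = 63.71, α = 3.31, σ_y = 38.06 → σ = 28.9 MPa, n = 1.32
Sample C has the lowest safety factor, n = 0.914.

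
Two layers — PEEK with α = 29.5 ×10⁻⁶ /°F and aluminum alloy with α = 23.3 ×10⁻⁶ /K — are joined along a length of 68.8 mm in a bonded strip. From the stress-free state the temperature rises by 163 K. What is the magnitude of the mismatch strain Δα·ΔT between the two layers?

PEEK: α = 29.5×10⁻⁶/°F × 9/5 = 53.1×10⁻⁶/K.
Δα = |53.1 − 23.3|×10⁻⁶/K = 29.8×10⁻⁶/K.
Mismatch strain = Δα·ΔT = 29.8×10⁻⁶ × 163.0 = 4.86×10⁻³.

4.86×10⁻³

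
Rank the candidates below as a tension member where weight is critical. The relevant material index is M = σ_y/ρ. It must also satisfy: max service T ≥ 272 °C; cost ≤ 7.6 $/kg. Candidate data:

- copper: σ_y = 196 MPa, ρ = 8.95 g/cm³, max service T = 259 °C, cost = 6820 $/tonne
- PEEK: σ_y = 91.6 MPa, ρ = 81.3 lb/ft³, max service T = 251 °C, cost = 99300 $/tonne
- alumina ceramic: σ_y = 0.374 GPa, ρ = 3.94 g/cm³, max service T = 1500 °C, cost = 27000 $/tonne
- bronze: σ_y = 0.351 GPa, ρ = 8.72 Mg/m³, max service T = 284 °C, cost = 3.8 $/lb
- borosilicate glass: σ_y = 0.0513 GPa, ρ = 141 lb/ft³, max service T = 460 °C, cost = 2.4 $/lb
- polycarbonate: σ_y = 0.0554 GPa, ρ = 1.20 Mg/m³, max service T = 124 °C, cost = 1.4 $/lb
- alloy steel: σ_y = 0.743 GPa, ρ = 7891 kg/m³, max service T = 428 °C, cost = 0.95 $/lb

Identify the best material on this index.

alloy steel

Screen on constraints: max service T ≥ 272 °C; cost ≤ 7.6 $/kg. Survivors: borosilicate glass, alloy steel.
After converting to SI:
  borosilicate glass: σ_y = 51.30 MPa, ρ = 2259 kg/m³
  alloy steel: σ_y = 743.0 MPa, ρ = 7891 kg/m³
  alloy steel: M = 94.2 kN·m/kg
  borosilicate glass: M = 22.7 kN·m/kg
Alloy steel has the largest M.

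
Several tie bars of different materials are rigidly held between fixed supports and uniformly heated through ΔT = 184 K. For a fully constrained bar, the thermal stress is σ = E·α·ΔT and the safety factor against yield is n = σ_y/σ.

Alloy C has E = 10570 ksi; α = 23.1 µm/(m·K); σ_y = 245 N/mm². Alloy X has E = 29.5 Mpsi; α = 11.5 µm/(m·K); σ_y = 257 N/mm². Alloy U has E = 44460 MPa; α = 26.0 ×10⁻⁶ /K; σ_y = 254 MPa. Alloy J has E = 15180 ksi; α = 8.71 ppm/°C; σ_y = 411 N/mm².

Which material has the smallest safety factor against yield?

In consistent units (E in GPa, α in ×10⁻⁶/K, σ_y in MPa):
  alloy C: E = 72.88, α = 23.1, σ_y = 245.0 → σ = 310 MPa, n = 0.791
  alloy X: E = 203.4, α = 11.5, σ_y = 257.0 → σ = 430 MPa, n = 0.597
  alloy U: E = 44.46, α = 26.0, σ_y = 254.0 → σ = 213 MPa, n = 1.19
  alloy J: E = 104.7, α = 8.71, σ_y = 411.0 → σ = 168 MPa, n = 2.45
Smallest n: alloy X with n = 0.597.

alloy X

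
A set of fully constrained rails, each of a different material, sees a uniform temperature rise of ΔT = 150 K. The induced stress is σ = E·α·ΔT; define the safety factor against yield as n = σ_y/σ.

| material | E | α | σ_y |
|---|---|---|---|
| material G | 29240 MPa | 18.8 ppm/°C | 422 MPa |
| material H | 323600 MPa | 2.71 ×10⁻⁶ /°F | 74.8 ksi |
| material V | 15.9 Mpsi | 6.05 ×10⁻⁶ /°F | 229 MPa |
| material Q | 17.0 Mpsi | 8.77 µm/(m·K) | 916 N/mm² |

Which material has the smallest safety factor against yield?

material V

With everything in SI (GPa, ×10⁻⁶/K, MPa):
  material G: E = 29.24, α = 18.8, σ_y = 422.0 → σ = 82.5 MPa, n = 5.12
  material H: E = 323.6, α = 4.88, σ_y = 515.7 → σ = 237 MPa, n = 2.18
  material V: E = 109.6, α = 10.9, σ_y = 229.0 → σ = 179 MPa, n = 1.28
  material Q: E = 117.2, α = 8.77, σ_y = 916.0 → σ = 154 MPa, n = 5.94
Smallest n: material V with n = 1.28.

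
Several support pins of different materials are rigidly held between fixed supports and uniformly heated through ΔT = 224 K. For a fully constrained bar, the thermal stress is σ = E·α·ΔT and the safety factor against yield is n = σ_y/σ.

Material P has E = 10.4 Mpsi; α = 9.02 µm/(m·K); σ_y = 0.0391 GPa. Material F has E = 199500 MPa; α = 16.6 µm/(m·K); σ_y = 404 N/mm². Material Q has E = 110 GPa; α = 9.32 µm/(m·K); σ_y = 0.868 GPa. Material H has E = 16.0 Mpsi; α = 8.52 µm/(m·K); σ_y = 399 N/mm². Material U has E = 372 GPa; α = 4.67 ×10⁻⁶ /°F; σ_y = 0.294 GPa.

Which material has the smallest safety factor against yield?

With everything in SI (GPa, ×10⁻⁶/K, MPa):
  material P: E = 71.71, α = 9.02, σ_y = 39.10 → σ = 145 MPa, n = 0.270
  material F: E = 199.5, α = 16.6, σ_y = 404.0 → σ = 742 MPa, n = 0.545
  material Q: E = 110.0, α = 9.32, σ_y = 868.0 → σ = 230 MPa, n = 3.78
  material H: E = 110.3, α = 8.52, σ_y = 399.0 → σ = 211 MPa, n = 1.90
  material U: E = 372.0, α = 8.41, σ_y = 294.0 → σ = 700 MPa, n = 0.420
Smallest n: material P with n = 0.270.

material P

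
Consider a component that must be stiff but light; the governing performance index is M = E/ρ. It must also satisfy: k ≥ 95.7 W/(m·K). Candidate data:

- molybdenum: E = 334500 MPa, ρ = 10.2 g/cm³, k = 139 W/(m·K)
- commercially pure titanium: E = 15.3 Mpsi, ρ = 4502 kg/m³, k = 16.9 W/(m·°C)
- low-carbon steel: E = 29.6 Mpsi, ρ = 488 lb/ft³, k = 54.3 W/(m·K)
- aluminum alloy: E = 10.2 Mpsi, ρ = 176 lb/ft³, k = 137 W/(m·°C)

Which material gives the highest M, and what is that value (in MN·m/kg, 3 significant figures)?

molybdenum, M = 32.8 MN·m/kg

Screen on constraints: k ≥ 95.7 W/(m·K). Survivors: molybdenum, aluminum alloy.
In SI units:
  molybdenum: E = 334.5 GPa, ρ = 10200 kg/m³
  aluminum alloy: E = 70.33 GPa, ρ = 2819 kg/m³
  molybdenum: M = 32.8 MN·m/kg
  aluminum alloy: M = 24.9 MN·m/kg
Highest index: molybdenum.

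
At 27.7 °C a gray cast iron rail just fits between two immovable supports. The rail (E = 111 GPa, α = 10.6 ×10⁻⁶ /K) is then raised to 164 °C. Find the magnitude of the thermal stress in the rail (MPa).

ΔT = 136.3 K. Constrained thermal stress σ = E·α·ΔT = 111.0×10³ MPa × 10.6×10⁻⁶ × 136.3 = 160 MPa (compressive).

160 MPa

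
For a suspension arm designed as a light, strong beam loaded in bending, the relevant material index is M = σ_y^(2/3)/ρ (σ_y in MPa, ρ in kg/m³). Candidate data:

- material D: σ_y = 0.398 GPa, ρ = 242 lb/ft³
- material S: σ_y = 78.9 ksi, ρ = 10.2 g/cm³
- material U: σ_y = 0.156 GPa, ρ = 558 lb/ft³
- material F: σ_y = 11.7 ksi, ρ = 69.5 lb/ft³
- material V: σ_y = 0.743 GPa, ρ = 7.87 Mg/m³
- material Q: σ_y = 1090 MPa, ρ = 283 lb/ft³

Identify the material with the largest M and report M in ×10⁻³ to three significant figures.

Putting every candidate on a common basis:
  material D: σ_y = 398.0 MPa, ρ = 3876 kg/m³
  material S: σ_y = 544.0 MPa, ρ = 10200 kg/m³
  material U: σ_y = 156.0 MPa, ρ = 8938 kg/m³
  material F: σ_y = 80.67 MPa, ρ = 1113 kg/m³
  material V: σ_y = 743.0 MPa, ρ = 7870 kg/m³
  material Q: σ_y = 1090 MPa, ρ = 4533 kg/m³
  material Q: M = 23.4×10⁻³
  material F: M = 16.8×10⁻³
  material D: M = 14.0×10⁻³
  material V: M = 10.4×10⁻³
  material S: M = 6.53×10⁻³
  material U: M = 3.24×10⁻³
The maximum is for material Q.

material Q, M = 23.4×10⁻³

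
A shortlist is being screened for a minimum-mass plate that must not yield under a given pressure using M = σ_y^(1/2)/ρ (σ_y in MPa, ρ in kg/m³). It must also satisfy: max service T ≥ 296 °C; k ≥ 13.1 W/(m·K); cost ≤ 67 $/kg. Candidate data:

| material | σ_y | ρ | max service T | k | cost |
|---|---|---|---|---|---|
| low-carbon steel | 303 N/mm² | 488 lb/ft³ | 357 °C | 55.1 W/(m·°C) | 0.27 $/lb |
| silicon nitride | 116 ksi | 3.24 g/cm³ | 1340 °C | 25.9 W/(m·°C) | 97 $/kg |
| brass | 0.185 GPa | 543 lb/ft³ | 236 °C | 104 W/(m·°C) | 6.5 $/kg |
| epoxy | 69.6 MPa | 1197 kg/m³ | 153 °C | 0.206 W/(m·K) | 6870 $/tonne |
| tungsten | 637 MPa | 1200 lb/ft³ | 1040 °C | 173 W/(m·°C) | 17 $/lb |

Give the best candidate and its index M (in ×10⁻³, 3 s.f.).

Screen on constraints: max service T ≥ 296 °C; k ≥ 13.1 W/(m·K); cost ≤ 67 $/kg. Survivors: low-carbon steel, tungsten.
After converting to SI:
  low-carbon steel: σ_y = 303.0 MPa, ρ = 7817 kg/m³
  tungsten: σ_y = 637.0 MPa, ρ = 19220 kg/m³
  low-carbon steel: M = 2.23×10⁻³
  tungsten: M = 1.31×10⁻³
Low-carbon steel ranks first.

low-carbon steel, M = 2.23×10⁻³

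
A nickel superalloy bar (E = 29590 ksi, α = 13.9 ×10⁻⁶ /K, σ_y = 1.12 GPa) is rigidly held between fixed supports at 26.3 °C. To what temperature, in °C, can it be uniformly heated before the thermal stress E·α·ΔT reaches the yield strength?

E = 29590 ksi = 204.0 GPa.
σ_y = 1.12 GPa = 1120 MPa.
E·α·ΔT = 1120 MPa ⇒ ΔT = 1120 / (204.0×10³ × 13.9×10⁻⁶) = 394.9 K.
T = 26.3 + 394.9 = 421.2 °C.

421 °C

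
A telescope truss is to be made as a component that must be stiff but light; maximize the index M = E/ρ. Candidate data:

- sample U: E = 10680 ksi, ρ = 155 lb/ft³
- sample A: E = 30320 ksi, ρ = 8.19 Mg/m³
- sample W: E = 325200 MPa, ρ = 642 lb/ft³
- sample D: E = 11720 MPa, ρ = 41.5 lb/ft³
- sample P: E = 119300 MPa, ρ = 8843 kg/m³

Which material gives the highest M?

Convert each candidate to consistent units, then evaluate M:
  sample U: E = 73.64 GPa, ρ = 2483 kg/m³
  sample A: E = 209.0 GPa, ρ = 8190 kg/m³
  sample W: E = 325.2 GPa, ρ = 10280 kg/m³
  sample D: E = 11.72 GPa, ρ = 664.8 kg/m³
  sample P: E = 119.3 GPa, ρ = 8843 kg/m³
  sample W: M = 31.6 MN·m/kg
  sample U: M = 29.7 MN·m/kg
  sample A: M = 25.5 MN·m/kg
  sample D: M = 17.6 MN·m/kg
  sample P: M = 13.5 MN·m/kg
Highest index: sample W.

sample W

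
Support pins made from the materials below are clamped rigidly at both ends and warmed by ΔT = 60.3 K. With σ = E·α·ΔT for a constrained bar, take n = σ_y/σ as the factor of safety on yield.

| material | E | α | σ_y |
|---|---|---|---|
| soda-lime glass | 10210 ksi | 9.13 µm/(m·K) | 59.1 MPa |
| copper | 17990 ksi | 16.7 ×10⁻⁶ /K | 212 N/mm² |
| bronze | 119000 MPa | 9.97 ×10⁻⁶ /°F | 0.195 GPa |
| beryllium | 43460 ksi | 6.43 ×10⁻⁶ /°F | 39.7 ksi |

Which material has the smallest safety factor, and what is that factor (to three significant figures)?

beryllium, n = 1.31

With everything in SI (GPa, ×10⁻⁶/K, MPa):
  soda-lime glass: E = 70.40, α = 9.13, σ_y = 59.10 → σ = 38.8 MPa, n = 1.52
  copper: E = 124.0, α = 16.7, σ_y = 212.0 → σ = 125 MPa, n = 1.70
  bronze: E = 119.0, α = 17.9, σ_y = 195.0 → σ = 129 MPa, n = 1.51
  beryllium: E = 299.6, α = 11.6, σ_y = 273.7 → σ = 209 MPa, n = 1.31
Beryllium has the lowest safety factor, n = 1.31.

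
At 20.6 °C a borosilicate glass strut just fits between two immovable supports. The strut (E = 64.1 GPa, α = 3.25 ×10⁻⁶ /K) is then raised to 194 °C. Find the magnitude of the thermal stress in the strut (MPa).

36.1 MPa

ΔT = 173.4 K. Constrained thermal stress σ = E·α·ΔT = 64.10×10³ MPa × 3.25×10⁻⁶ × 173.4 = 36.1 MPa (compressive).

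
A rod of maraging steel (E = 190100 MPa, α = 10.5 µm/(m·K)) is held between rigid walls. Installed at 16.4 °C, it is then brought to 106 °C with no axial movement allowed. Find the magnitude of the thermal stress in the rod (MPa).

E = 190100 MPa = 190.1 GPa.
ΔT = 89.60 K. Constrained thermal stress σ = E·α·ΔT = 190.1×10³ MPa × 10.5×10⁻⁶ × 89.60 = 179 MPa (compressive).

179 MPa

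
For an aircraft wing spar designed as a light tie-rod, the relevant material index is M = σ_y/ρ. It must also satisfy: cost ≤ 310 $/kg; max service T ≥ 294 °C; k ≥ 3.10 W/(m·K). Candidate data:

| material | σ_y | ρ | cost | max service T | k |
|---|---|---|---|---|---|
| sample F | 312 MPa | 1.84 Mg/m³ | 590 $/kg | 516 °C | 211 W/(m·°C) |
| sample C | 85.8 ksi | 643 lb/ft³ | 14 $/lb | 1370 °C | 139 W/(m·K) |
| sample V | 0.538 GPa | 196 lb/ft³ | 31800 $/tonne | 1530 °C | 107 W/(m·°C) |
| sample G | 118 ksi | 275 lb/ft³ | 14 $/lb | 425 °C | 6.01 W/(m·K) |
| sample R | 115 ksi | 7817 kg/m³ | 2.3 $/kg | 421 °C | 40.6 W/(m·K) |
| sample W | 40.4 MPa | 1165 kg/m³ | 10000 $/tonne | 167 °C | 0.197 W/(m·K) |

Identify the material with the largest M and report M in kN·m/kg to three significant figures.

sample G, M = 185 kN·m/kg

Screen on constraints: cost ≤ 310 $/kg; max service T ≥ 294 °C; k ≥ 3.10 W/(m·K). Survivors: sample C, sample V, sample G, sample R.
Convert each candidate to consistent units, then evaluate M:
  sample C: σ_y = 591.6 MPa, ρ = 10300 kg/m³
  sample V: σ_y = 538.0 MPa, ρ = 3140 kg/m³
  sample G: σ_y = 813.6 MPa, ρ = 4405 kg/m³
  sample R: σ_y = 792.9 MPa, ρ = 7817 kg/m³
  sample G: M = 185 kN·m/kg
  sample V: M = 171 kN·m/kg
  sample R: M = 101 kN·m/kg
  sample C: M = 57.4 kN·m/kg
Highest index: sample G.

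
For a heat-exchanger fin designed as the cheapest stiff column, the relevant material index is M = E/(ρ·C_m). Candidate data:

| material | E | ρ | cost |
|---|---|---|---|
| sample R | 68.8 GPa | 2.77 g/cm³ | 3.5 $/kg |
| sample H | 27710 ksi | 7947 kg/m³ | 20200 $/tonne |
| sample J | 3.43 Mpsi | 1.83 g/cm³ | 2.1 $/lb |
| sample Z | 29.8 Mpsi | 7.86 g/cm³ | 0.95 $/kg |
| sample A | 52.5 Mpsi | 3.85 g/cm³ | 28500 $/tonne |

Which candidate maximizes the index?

After converting to SI:
  sample R: E = 68.80 GPa, ρ = 2770 kg/m³, cost = 3.500 $/kg
  sample H: E = 191.1 GPa, ρ = 7947 kg/m³, cost = 20.20 $/kg
  sample J: E = 23.65 GPa, ρ = 1830 kg/m³, cost = 4.630 $/kg
  sample Z: E = 205.5 GPa, ρ = 7860 kg/m³, cost = 0.9500 $/kg
  sample A: E = 362.0 GPa, ρ = 3850 kg/m³, cost = 28.50 $/kg
  sample Z: M = 27.5 MN·m per $
  sample R: M = 7.10 MN·m per $
  sample A: M = 3.30 MN·m per $
  sample J: M = 2.79 MN·m per $
  sample H: M = 1.19 MN·m per $
The maximum is for sample Z.

sample Z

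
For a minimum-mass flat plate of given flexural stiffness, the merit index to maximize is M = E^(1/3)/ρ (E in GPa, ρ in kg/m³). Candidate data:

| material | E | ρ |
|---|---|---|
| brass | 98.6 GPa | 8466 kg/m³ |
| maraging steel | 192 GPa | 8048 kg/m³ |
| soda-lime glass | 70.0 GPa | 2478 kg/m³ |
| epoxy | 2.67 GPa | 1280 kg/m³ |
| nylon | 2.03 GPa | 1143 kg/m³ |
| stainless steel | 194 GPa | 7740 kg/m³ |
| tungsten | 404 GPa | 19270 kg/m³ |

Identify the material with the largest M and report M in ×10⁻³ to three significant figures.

soda-lime glass, M = 1.66×10⁻³

Evaluate M for each candidate:
  soda-lime glass: M = 1.66×10⁻³
  nylon: M = 1.11×10⁻³
  epoxy: M = 1.08×10⁻³
  stainless steel: M = 0.748×10⁻³
  maraging steel: M = 0.717×10⁻³
  brass: M = 0.546×10⁻³
  tungsten: M = 0.384×10⁻³
Highest index: soda-lime glass.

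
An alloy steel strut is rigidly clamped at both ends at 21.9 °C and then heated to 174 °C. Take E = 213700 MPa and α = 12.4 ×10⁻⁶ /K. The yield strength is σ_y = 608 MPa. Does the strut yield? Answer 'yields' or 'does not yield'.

E = 213700 MPa = 213.7 GPa.
ΔT = 152.1 K. Constrained thermal stress σ = E·α·ΔT = 213.7×10³ MPa × 12.4×10⁻⁶ × 152.1 = 403 MPa (compressive).
Compare to σ_y = 608 MPa: σ < σ_y, so it does not yield.

does not yield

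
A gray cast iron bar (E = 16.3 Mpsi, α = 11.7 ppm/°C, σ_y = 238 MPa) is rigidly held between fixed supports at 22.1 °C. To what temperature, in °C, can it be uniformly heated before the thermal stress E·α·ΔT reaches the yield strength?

203 °C

E = 16.3 Mpsi = 112.4 GPa.
E·α·ΔT = 238.0 MPa ⇒ ΔT = 238.0 / (112.4×10³ × 11.7×10⁻⁶) = 181.0 K.
T = 22.1 + 181.0 = 203.1 °C.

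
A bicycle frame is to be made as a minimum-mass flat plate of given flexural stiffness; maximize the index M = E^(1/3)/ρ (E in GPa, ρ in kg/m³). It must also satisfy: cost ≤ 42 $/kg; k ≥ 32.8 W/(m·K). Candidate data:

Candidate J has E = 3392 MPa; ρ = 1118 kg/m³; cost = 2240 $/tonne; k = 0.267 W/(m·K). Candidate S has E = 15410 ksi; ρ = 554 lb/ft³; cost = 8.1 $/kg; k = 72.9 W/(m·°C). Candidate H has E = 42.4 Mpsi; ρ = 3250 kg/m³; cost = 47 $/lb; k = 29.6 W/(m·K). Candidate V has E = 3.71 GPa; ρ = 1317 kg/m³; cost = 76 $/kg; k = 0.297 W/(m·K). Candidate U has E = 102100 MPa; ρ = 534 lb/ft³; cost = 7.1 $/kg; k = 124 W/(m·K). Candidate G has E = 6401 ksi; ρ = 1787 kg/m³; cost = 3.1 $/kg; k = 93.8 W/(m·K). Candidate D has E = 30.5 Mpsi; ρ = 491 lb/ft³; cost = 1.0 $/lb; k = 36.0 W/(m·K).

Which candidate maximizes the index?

Screen on constraints: cost ≤ 42 $/kg; k ≥ 32.8 W/(m·K). Survivors: candidate S, candidate U, candidate G, candidate D.
After converting to SI:
  candidate S: E = 106.2 GPa, ρ = 8874 kg/m³
  candidate U: E = 102.1 GPa, ρ = 8554 kg/m³
  candidate G: E = 44.13 GPa, ρ = 1787 kg/m³
  candidate D: E = 210.3 GPa, ρ = 7865 kg/m³
  candidate G: M = 1.98×10⁻³
  candidate D: M = 0.756×10⁻³
  candidate U: M = 0.546×10⁻³
  candidate S: M = 0.534×10⁻³
The maximum is for candidate G.

candidate G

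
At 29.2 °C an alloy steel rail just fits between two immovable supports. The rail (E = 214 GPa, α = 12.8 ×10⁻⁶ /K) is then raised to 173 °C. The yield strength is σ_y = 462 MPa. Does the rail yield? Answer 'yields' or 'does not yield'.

ΔT = 143.8 K. Constrained thermal stress σ = E·α·ΔT = 214.0×10³ MPa × 12.8×10⁻⁶ × 143.8 = 394 MPa (compressive).
Compare to σ_y = 462 MPa: σ < σ_y, so it does not yield.

does not yield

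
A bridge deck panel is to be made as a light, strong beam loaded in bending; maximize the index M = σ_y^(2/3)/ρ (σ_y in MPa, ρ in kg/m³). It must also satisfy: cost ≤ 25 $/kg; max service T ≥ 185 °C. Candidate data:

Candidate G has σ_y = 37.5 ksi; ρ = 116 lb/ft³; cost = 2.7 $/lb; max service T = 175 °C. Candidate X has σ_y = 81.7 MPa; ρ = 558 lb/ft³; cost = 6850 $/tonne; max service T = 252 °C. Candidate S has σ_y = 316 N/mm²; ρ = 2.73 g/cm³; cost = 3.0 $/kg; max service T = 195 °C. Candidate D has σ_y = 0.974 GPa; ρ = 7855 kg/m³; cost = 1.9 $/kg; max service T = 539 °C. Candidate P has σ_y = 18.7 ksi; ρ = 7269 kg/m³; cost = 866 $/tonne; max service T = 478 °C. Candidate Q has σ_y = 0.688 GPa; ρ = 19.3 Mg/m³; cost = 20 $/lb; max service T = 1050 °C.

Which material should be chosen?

Screen on constraints: cost ≤ 25 $/kg; max service T ≥ 185 °C. Survivors: candidate X, candidate S, candidate D, candidate P.
Convert each candidate to consistent units, then evaluate M:
  candidate X: σ_y = 81.70 MPa, ρ = 8938 kg/m³
  candidate S: σ_y = 316.0 MPa, ρ = 2730 kg/m³
  candidate D: σ_y = 974.0 MPa, ρ = 7855 kg/m³
  candidate P: σ_y = 128.9 MPa, ρ = 7269 kg/m³
  candidate S: M = 17.0×10⁻³
  candidate D: M = 12.5×10⁻³
  candidate P: M = 3.51×10⁻³
  candidate X: M = 2.11×10⁻³
Candidate S has the largest M.

candidate S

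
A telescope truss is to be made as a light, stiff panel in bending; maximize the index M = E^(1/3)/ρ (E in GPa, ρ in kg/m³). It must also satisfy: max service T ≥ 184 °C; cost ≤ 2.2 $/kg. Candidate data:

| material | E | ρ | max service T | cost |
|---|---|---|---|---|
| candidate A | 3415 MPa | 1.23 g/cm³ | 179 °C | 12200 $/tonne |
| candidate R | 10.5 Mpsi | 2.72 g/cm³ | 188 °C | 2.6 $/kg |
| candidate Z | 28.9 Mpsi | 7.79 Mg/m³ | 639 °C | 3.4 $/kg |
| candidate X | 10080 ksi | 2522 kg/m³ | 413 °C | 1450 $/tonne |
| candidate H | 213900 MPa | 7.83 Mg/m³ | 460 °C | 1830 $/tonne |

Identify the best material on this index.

Screen on constraints: max service T ≥ 184 °C; cost ≤ 2.2 $/kg. Survivors: candidate X, candidate H.
Putting every candidate on a common basis:
  candidate X: E = 69.50 GPa, ρ = 2522 kg/m³
  candidate H: E = 213.9 GPa, ρ = 7830 kg/m³
  candidate X: M = 1.63×10⁻³
  candidate H: M = 0.764×10⁻³
Candidate X ranks first.

candidate X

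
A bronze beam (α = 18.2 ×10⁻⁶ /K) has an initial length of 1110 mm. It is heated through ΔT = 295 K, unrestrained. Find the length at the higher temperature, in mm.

ΔL = α·L₀·ΔT = 18.2×10⁻⁶ × 1110 mm × 295.0 K = 5.96 mm.
L = L₀ + ΔL = 1110 + 5.96 = 1116.0 mm.

1116.0 mm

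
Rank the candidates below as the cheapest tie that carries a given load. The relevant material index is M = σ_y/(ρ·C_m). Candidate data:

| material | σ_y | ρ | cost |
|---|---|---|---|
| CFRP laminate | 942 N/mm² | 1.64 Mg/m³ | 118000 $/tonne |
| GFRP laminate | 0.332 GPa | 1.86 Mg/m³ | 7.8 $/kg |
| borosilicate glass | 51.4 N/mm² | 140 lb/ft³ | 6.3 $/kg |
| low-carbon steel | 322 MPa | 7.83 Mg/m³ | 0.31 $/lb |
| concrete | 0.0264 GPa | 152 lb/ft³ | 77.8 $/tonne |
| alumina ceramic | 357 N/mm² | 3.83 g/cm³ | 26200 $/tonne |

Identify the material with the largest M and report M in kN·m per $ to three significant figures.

In SI units:
  CFRP laminate: σ_y = 942.0 MPa, ρ = 1640 kg/m³, cost = 118.0 $/kg
  GFRP laminate: σ_y = 332.0 MPa, ρ = 1860 kg/m³, cost = 7.800 $/kg
  borosilicate glass: σ_y = 51.40 MPa, ρ = 2243 kg/m³, cost = 6.300 $/kg
  low-carbon steel: σ_y = 322.0 MPa, ρ = 7830 kg/m³, cost = 0.6834 $/kg
  concrete: σ_y = 26.40 MPa, ρ = 2435 kg/m³, cost = 0.07780 $/kg
  alumina ceramic: σ_y = 357.0 MPa, ρ = 3830 kg/m³, cost = 26.20 $/kg
  concrete: M = 139 kN·m per $
  low-carbon steel: M = 60.2 kN·m per $
  GFRP laminate: M = 22.9 kN·m per $
  CFRP laminate: M = 4.87 kN·m per $
  borosilicate glass: M = 3.64 kN·m per $
  alumina ceramic: M = 3.56 kN·m per $
The maximum is for concrete.

concrete, M = 139 kN·m per $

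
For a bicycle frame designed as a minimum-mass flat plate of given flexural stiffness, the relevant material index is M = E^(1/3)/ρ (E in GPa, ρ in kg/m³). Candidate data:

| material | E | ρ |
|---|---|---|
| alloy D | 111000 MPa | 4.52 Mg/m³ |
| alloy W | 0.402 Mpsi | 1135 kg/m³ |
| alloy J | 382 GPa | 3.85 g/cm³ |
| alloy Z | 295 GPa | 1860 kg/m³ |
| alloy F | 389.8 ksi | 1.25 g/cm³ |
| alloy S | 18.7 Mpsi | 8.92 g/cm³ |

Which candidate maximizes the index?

Convert each candidate to consistent units, then evaluate M:
  alloy D: E = 111.0 GPa, ρ = 4520 kg/m³
  alloy W: E = 2.772 GPa, ρ = 1135 kg/m³
  alloy J: E = 382.0 GPa, ρ = 3850 kg/m³
  alloy Z: E = 295.0 GPa, ρ = 1860 kg/m³
  alloy F: E = 2.688 GPa, ρ = 1250 kg/m³
  alloy S: E = 128.9 GPa, ρ = 8920 kg/m³
  alloy Z: M = 3.58×10⁻³
  alloy J: M = 1.88×10⁻³
  alloy W: M = 1.24×10⁻³
  alloy F: M = 1.11×10⁻³
  alloy D: M = 1.06×10⁻³
  alloy S: M = 0.566×10⁻³
The maximum is for alloy Z.

alloy Z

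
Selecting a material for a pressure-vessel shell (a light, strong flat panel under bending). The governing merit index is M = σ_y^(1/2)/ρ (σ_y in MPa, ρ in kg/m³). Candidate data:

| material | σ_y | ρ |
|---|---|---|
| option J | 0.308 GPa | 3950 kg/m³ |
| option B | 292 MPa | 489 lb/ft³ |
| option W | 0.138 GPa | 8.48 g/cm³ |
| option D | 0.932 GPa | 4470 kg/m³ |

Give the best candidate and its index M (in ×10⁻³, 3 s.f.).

Normalizing units and computing the index:
  option J: σ_y = 308.0 MPa, ρ = 3950 kg/m³
  option B: σ_y = 292.0 MPa, ρ = 7833 kg/m³
  option W: σ_y = 138.0 MPa, ρ = 8480 kg/m³
  option D: σ_y = 932.0 MPa, ρ = 4470 kg/m³
  option D: M = 6.83×10⁻³
  option J: M = 4.44×10⁻³
  option B: M = 2.18×10⁻³
  option W: M = 1.39×10⁻³
The maximum is for option D.

option D, M = 6.83×10⁻³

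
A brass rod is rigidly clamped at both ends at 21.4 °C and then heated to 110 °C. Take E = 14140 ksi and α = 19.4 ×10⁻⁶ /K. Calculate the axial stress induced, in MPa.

168 MPa

E = 14140 ksi = 97.49 GPa.
ΔT = 88.60 K. Constrained thermal stress σ = E·α·ΔT = 97.49×10³ MPa × 19.4×10⁻⁶ × 88.60 = 168 MPa (compressive).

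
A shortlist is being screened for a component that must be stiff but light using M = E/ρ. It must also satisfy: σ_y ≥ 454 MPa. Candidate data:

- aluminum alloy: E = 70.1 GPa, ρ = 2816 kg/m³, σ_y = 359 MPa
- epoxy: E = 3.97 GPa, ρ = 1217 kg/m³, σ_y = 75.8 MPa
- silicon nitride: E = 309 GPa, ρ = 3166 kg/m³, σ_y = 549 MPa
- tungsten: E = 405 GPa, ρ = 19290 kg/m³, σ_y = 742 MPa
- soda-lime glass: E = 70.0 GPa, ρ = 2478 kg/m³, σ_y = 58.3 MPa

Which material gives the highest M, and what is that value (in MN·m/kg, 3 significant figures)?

Screen on constraints: σ_y ≥ 454 MPa. Survivors: silicon nitride, tungsten.
Evaluate M for each candidate:
  silicon nitride: M = 97.6 MN·m/kg
  tungsten: M = 21.0 MN·m/kg
The maximum is for silicon nitride.

silicon nitride, M = 97.6 MN·m/kg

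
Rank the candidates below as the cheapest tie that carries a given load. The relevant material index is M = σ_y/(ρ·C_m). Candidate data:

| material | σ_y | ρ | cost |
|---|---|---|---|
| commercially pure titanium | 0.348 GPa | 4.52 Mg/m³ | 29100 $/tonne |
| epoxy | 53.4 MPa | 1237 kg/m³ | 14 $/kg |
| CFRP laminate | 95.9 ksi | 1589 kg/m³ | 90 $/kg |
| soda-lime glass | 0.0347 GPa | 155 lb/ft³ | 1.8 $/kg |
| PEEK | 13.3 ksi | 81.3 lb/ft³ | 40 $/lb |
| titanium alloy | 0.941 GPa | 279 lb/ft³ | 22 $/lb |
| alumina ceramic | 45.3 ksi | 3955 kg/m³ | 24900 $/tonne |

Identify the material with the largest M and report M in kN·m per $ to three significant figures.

soda-lime glass, M = 7.76 kN·m per $

Putting every candidate on a common basis:
  commercially pure titanium: σ_y = 348.0 MPa, ρ = 4520 kg/m³, cost = 29.10 $/kg
  epoxy: σ_y = 53.40 MPa, ρ = 1237 kg/m³, cost = 14.00 $/kg
  CFRP laminate: σ_y = 661.2 MPa, ρ = 1589 kg/m³, cost = 90.00 $/kg
  soda-lime glass: σ_y = 34.70 MPa, ρ = 2483 kg/m³, cost = 1.800 $/kg
  PEEK: σ_y = 91.70 MPa, ρ = 1302 kg/m³, cost = 88.18 $/kg
  titanium alloy: σ_y = 941.0 MPa, ρ = 4469 kg/m³, cost = 48.50 $/kg
  alumina ceramic: σ_y = 312.3 MPa, ρ = 3955 kg/m³, cost = 24.90 $/kg
  soda-lime glass: M = 7.76 kN·m per $
  CFRP laminate: M = 4.62 kN·m per $
  titanium alloy: M = 4.34 kN·m per $
  alumina ceramic: M = 3.17 kN·m per $
  epoxy: M = 3.08 kN·m per $
  commercially pure titanium: M = 2.65 kN·m per $
  PEEK: M = 0.798 kN·m per $
Soda-lime glass ranks first.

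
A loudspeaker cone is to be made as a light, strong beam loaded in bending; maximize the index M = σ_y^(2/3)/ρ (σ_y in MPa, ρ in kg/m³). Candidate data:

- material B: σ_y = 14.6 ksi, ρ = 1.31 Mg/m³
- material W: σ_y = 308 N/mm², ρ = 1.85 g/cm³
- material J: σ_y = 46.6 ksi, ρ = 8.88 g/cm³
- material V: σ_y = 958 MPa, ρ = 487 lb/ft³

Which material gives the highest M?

material W

In SI units:
  material B: σ_y = 100.7 MPa, ρ = 1310 kg/m³
  material W: σ_y = 308.0 MPa, ρ = 1850 kg/m³
  material J: σ_y = 321.3 MPa, ρ = 8880 kg/m³
  material V: σ_y = 958.0 MPa, ρ = 7801 kg/m³
  material W: M = 24.7×10⁻³
  material B: M = 16.5×10⁻³
  material V: M = 12.5×10⁻³
  material J: M = 5.28×10⁻³
Material W has the largest M.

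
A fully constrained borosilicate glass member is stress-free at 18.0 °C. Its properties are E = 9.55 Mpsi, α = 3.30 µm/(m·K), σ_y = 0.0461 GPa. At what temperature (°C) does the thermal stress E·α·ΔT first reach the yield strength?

E = 9.55 Mpsi = 65.84 GPa.
σ_y = 0.0461 GPa = 46.10 MPa.
E·α·ΔT = 46.10 MPa ⇒ ΔT = 46.10 / (65.84×10³ × 3.30×10⁻⁶) = 212.2 K.
T = 18.0 + 212.2 = 230.2 °C.

230 °C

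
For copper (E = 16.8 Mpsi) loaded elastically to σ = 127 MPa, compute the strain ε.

E = 16.8 Mpsi = 115.8 GPa = 115800 MPa.
ε = σ/E = 127 / 115800 = 1.10×10⁻³.

1.10×10⁻³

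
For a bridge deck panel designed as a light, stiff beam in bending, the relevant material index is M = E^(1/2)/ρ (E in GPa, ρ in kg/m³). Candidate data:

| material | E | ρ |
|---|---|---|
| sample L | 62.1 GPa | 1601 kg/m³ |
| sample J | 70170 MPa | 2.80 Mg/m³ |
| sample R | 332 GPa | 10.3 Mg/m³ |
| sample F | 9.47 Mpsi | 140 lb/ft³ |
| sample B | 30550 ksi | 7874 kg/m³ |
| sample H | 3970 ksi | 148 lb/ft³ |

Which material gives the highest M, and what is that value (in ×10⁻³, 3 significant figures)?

In SI units:
  sample L: E = 62.10 GPa, ρ = 1601 kg/m³
  sample J: E = 70.17 GPa, ρ = 2800 kg/m³
  sample R: E = 332.0 GPa, ρ = 10300 kg/m³
  sample F: E = 65.29 GPa, ρ = 2243 kg/m³
  sample B: E = 210.6 GPa, ρ = 7874 kg/m³
  sample H: E = 27.37 GPa, ρ = 2371 kg/m³
  sample L: M = 4.92×10⁻³
  sample F: M = 3.60×10⁻³
  sample J: M = 2.99×10⁻³
  sample H: M = 2.21×10⁻³
  sample B: M = 1.84×10⁻³
  sample R: M = 1.77×10⁻³
Sample L has the largest M.

sample L, M = 4.92×10⁻³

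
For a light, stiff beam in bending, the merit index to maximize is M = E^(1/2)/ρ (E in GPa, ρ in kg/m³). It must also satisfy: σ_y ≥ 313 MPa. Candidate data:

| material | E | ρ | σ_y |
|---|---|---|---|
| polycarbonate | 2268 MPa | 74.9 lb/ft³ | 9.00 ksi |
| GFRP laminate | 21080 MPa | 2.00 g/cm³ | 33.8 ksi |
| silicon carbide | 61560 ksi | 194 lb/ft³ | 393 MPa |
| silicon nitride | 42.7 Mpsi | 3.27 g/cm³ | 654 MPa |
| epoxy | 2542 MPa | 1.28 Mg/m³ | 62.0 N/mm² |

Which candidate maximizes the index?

silicon carbide

Screen on constraints: σ_y ≥ 313 MPa. Survivors: silicon carbide, silicon nitride.
After converting to SI:
  silicon carbide: E = 424.4 GPa, ρ = 3108 kg/m³
  silicon nitride: E = 294.4 GPa, ρ = 3270 kg/m³
  silicon carbide: M = 6.63×10⁻³
  silicon nitride: M = 5.25×10⁻³
The maximum is for silicon carbide.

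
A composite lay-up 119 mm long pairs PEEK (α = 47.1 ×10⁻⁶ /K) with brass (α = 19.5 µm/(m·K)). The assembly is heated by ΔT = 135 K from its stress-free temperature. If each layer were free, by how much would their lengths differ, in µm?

Δα = |47.1 − 19.5|×10⁻⁶/K = 27.6×10⁻⁶/K.
ΔL_mismatch = Δα·L·ΔT = 27.6×10⁻⁶ × 119.0 mm × 135.0 K = 443 µm.

443 µm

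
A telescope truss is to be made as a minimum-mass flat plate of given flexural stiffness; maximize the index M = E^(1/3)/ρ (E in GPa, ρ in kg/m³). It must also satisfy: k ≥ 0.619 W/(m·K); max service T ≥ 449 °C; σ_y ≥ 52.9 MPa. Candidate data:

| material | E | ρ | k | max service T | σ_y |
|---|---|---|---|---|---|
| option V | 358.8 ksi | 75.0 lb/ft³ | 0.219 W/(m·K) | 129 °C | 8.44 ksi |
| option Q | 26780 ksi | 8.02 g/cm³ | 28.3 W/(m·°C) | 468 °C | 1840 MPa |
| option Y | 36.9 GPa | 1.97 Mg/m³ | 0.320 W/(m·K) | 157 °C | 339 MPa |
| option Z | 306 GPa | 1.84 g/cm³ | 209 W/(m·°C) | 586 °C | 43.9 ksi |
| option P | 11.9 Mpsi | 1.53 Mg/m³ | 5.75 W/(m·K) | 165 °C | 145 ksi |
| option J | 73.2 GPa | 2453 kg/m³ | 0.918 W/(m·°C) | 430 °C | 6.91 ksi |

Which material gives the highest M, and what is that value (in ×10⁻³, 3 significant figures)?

option Z, M = 3.66×10⁻³

Screen on constraints: k ≥ 0.619 W/(m·K); max service T ≥ 449 °C; σ_y ≥ 52.9 MPa. Survivors: option Q, option Z.
Putting every candidate on a common basis:
  option Q: E = 184.6 GPa, ρ = 8020 kg/m³
  option Z: E = 306.0 GPa, ρ = 1840 kg/m³
  option Z: M = 3.66×10⁻³
  option Q: M = 0.710×10⁻³
The maximum is for option Z.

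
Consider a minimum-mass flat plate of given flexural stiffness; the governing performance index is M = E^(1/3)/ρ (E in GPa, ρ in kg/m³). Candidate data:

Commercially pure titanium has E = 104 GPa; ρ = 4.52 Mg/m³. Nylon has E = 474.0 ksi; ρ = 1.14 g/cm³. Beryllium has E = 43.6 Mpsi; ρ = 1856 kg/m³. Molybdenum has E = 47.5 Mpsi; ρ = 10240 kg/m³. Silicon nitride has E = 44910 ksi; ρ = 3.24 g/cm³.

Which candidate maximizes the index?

beryllium

Normalizing units and computing the index:
  commercially pure titanium: E = 104.0 GPa, ρ = 4520 kg/m³
  nylon: E = 3.268 GPa, ρ = 1140 kg/m³
  beryllium: E = 300.6 GPa, ρ = 1856 kg/m³
  molybdenum: E = 327.5 GPa, ρ = 10240 kg/m³
  silicon nitride: E = 309.6 GPa, ρ = 3240 kg/m³
  beryllium: M = 3.61×10⁻³
  silicon nitride: M = 2.09×10⁻³
  nylon: M = 1.30×10⁻³
  commercially pure titanium: M = 1.04×10⁻³
  molybdenum: M = 0.673×10⁻³
Beryllium ranks first.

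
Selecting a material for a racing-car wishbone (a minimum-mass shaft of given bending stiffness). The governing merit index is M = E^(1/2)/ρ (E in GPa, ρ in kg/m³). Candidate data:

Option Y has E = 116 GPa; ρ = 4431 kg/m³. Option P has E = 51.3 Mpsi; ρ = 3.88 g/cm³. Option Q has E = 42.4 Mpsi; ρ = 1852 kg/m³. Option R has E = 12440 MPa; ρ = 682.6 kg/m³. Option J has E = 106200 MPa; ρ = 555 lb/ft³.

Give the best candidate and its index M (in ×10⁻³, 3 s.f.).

Normalizing units and computing the index:
  option Y: E = 116.0 GPa, ρ = 4431 kg/m³
  option P: E = 353.7 GPa, ρ = 3880 kg/m³
  option Q: E = 292.3 GPa, ρ = 1852 kg/m³
  option R: E = 12.44 GPa, ρ = 682.6 kg/m³
  option J: E = 106.2 GPa, ρ = 8890 kg/m³
  option Q: M = 9.23×10⁻³
  option R: M = 5.17×10⁻³
  option P: M = 4.85×10⁻³
  option Y: M = 2.43×10⁻³
  option J: M = 1.16×10⁻³
Option Q ranks first.

option Q, M = 9.23×10⁻³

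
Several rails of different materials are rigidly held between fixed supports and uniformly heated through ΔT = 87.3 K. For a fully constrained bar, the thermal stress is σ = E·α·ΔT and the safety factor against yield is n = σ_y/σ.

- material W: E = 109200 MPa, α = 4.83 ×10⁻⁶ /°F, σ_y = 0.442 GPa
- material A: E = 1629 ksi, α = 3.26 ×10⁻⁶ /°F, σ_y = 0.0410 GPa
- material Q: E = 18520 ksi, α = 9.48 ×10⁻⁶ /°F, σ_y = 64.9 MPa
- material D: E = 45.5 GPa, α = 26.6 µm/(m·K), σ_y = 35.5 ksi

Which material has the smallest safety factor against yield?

In consistent units (E in GPa, α in ×10⁻⁶/K, σ_y in MPa):
  material W: E = 109.2, α = 8.69, σ_y = 442.0 → σ = 82.9 MPa, n = 5.33
  material A: E = 11.23, α = 5.87, σ_y = 41.00 → σ = 5.75 MPa, n = 7.13
  material Q: E = 127.7, α = 17.1, σ_y = 64.90 → σ = 190 MPa, n = 0.341
  material D: E = 45.50, α = 26.6, σ_y = 244.8 → σ = 106 MPa, n = 2.32
Material Q has the lowest safety factor, n = 0.341.

material Q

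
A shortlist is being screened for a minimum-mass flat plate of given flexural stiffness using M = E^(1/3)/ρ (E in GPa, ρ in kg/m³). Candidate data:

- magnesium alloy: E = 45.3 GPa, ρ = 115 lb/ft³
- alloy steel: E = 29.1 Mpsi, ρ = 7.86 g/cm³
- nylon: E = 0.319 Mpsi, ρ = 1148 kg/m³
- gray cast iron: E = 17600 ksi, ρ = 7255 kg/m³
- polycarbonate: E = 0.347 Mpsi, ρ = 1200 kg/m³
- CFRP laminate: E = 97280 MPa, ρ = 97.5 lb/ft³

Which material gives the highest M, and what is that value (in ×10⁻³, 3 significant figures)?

After converting to SI:
  magnesium alloy: E = 45.30 GPa, ρ = 1842 kg/m³
  alloy steel: E = 200.6 GPa, ρ = 7860 kg/m³
  nylon: E = 2.199 GPa, ρ = 1148 kg/m³
  gray cast iron: E = 121.3 GPa, ρ = 7255 kg/m³
  polycarbonate: E = 2.392 GPa, ρ = 1200 kg/m³
  CFRP laminate: E = 97.28 GPa, ρ = 1562 kg/m³
  CFRP laminate: M = 2.94×10⁻³
  magnesium alloy: M = 1.94×10⁻³
  nylon: M = 1.13×10⁻³
  polycarbonate: M = 1.11×10⁻³
  alloy steel: M = 0.745×10⁻³
  gray cast iron: M = 0.682×10⁻³
CFRP laminate has the largest M.

CFRP laminate, M = 2.94×10⁻³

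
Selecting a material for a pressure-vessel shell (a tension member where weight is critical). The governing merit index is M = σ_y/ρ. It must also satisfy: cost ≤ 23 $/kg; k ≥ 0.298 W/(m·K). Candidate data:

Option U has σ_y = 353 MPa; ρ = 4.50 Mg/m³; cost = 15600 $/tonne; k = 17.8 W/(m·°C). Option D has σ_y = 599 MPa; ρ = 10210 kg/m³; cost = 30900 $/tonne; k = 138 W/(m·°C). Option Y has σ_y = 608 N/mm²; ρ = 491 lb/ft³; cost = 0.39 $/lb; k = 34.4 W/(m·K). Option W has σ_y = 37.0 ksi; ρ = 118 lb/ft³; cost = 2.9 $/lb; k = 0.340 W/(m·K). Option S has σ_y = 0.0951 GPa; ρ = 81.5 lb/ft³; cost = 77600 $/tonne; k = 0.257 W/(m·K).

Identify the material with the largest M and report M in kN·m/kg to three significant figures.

option W, M = 135 kN·m/kg

Screen on constraints: cost ≤ 23 $/kg; k ≥ 0.298 W/(m·K). Survivors: option U, option Y, option W.
Putting every candidate on a common basis:
  option U: σ_y = 353.0 MPa, ρ = 4500 kg/m³
  option Y: σ_y = 608.0 MPa, ρ = 7865 kg/m³
  option W: σ_y = 255.1 MPa, ρ = 1890 kg/m³
  option W: M = 135 kN·m/kg
  option U: M = 78.4 kN·m/kg
  option Y: M = 77.3 kN·m/kg
Option W has the largest M.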